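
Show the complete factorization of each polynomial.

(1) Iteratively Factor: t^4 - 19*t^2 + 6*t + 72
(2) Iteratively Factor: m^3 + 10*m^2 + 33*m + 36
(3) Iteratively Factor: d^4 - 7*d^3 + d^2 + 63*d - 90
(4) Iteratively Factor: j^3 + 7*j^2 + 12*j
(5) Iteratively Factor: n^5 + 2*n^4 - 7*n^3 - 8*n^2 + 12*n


(1) = (t - 3)*(t^3 + 3*t^2 - 10*t - 24) = (t - 3)*(t + 4)*(t^2 - t - 6) = (t - 3)^2*(t + 4)*(t + 2)
(2) = (m + 3)*(m^2 + 7*m + 12) = (m + 3)^2*(m + 4)
(3) = (d - 3)*(d^3 - 4*d^2 - 11*d + 30) = (d - 3)*(d - 2)*(d^2 - 2*d - 15) = (d - 3)*(d - 2)*(d + 3)*(d - 5)
(4) = (j)*(j^2 + 7*j + 12) = j*(j + 3)*(j + 4)
(5) = (n + 2)*(n^4 - 7*n^2 + 6*n) = (n - 1)*(n + 2)*(n^3 + n^2 - 6*n) = (n - 2)*(n - 1)*(n + 2)*(n^2 + 3*n) = n*(n - 2)*(n - 1)*(n + 2)*(n + 3)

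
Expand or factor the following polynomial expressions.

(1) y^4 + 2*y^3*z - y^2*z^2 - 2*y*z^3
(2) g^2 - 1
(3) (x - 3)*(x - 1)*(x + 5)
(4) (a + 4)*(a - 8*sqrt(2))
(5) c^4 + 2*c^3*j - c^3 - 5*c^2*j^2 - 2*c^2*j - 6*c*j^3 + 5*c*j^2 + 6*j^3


(1) = y*(y - z)*(y + z)*(y + 2*z)
(2) = (g - 1)*(g + 1)
(3) = x^3 + x^2 - 17*x + 15
(4) = a^2 - 8*sqrt(2)*a + 4*a - 32*sqrt(2)
(5) = (c - 1)*(c - 2*j)*(c + j)*(c + 3*j)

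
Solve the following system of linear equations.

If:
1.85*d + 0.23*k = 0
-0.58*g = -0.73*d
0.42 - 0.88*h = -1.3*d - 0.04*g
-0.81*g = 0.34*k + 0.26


Then:
d = 0.15
g = 0.19
h = 0.71
k = -1.22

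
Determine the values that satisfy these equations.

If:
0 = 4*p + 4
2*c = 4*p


Then:
c = -2
p = -1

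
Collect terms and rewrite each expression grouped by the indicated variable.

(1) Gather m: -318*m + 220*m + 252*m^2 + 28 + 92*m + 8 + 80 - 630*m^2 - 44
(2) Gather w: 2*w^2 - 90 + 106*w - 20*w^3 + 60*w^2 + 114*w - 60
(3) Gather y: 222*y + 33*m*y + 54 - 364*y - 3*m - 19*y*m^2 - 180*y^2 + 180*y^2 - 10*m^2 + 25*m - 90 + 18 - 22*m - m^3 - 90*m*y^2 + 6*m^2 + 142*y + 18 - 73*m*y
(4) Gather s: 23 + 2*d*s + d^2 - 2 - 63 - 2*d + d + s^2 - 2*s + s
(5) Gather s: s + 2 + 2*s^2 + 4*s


(1) = -378*m^2 - 6*m + 72
(2) = -20*w^3 + 62*w^2 + 220*w - 150
(3) = -m^3 - 4*m^2 - 90*m*y^2 + y*(-19*m^2 - 40*m)
(4) = d^2 - d + s^2 + s*(2*d - 1) - 42
(5) = 2*s^2 + 5*s + 2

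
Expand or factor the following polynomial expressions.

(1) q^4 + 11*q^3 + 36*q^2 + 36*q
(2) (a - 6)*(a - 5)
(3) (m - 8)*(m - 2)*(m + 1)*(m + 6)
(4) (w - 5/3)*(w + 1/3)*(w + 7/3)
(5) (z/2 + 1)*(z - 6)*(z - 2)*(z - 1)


(1) = q*(q + 2)*(q + 3)*(q + 6)
(2) = a^2 - 11*a + 30
(3) = m^4 - 3*m^3 - 48*m^2 + 52*m + 96
(4) = w^3 + w^2 - 11*w/3 - 35/27
(5) = z^4/2 - 7*z^3/2 + z^2 + 14*z - 12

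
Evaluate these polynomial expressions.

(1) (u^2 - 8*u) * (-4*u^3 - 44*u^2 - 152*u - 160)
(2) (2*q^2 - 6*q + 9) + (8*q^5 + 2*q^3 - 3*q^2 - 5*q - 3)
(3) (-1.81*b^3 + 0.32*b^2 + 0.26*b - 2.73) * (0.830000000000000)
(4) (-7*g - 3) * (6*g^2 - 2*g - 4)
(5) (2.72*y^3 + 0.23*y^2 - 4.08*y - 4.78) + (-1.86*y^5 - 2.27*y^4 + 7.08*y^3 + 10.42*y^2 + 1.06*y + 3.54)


(1) = -4*u^5 - 12*u^4 + 200*u^3 + 1056*u^2 + 1280*u
(2) = 8*q^5 + 2*q^3 - q^2 - 11*q + 6
(3) = -1.5023*b^3 + 0.2656*b^2 + 0.2158*b - 2.2659
(4) = -42*g^3 - 4*g^2 + 34*g + 12
(5) = -1.86*y^5 - 2.27*y^4 + 9.8*y^3 + 10.65*y^2 - 3.02*y - 1.24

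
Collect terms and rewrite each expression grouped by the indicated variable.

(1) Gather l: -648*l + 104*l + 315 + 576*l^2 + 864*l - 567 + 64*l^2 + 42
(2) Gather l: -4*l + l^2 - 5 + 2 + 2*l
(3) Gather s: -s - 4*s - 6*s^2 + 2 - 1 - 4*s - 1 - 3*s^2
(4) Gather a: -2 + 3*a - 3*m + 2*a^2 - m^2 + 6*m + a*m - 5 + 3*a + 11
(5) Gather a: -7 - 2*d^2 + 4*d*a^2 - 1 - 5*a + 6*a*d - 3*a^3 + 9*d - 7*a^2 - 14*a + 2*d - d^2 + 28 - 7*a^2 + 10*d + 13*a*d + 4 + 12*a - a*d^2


(1) = 640*l^2 + 320*l - 210
(2) = l^2 - 2*l - 3
(3) = -9*s^2 - 9*s
(4) = 2*a^2 + a*(m + 6) - m^2 + 3*m + 4
(5) = -3*a^3 + a^2*(4*d - 14) + a*(-d^2 + 19*d - 7) - 3*d^2 + 21*d + 24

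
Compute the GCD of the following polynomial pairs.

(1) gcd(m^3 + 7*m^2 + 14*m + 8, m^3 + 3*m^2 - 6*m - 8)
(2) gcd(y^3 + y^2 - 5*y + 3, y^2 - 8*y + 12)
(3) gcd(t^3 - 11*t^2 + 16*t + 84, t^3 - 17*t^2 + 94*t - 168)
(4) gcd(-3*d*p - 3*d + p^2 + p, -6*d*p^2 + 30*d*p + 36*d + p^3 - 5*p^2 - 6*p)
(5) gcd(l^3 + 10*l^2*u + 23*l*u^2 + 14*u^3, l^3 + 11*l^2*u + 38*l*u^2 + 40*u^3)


(1) = gcd((m + 1)*(m + 2)*(m + 4), (m - 2)*(m + 1)*(m + 4)) = m^2 + 5*m + 4
(2) = gcd((y - 1)^2*(y + 3), (y - 6)*(y - 2)) = 1
(3) = gcd((t - 7)*(t - 6)*(t + 2), (t - 7)*(t - 6)*(t - 4)) = t^2 - 13*t + 42
(4) = p + 1
(5) = l + 2*u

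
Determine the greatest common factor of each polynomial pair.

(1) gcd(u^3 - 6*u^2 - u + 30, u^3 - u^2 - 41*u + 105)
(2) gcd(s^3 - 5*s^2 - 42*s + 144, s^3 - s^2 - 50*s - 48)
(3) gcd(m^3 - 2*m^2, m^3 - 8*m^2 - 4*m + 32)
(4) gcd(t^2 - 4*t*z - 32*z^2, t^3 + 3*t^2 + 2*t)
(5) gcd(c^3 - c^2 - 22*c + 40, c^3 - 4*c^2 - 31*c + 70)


(1) = gcd((u - 5)*(u - 3)*(u + 2), (u - 5)*(u - 3)*(u + 7)) = u^2 - 8*u + 15
(2) = gcd((s - 8)*(s - 3)*(s + 6), (s - 8)*(s + 1)*(s + 6)) = s^2 - 2*s - 48
(3) = m - 2
(4) = 1
(5) = gcd((c - 4)*(c - 2)*(c + 5), (c - 7)*(c - 2)*(c + 5)) = c^2 + 3*c - 10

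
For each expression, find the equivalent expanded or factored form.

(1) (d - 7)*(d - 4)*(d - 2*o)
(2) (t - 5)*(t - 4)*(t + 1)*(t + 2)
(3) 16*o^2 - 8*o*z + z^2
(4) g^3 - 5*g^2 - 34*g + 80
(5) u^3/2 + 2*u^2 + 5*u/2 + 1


(1) = d^3 - 2*d^2*o - 11*d^2 + 22*d*o + 28*d - 56*o
(2) = t^4 - 6*t^3 - 5*t^2 + 42*t + 40
(3) = (-4*o + z)^2
(4) = (g - 8)*(g - 2)*(g + 5)
(5) = (u/2 + 1)*(u + 1)^2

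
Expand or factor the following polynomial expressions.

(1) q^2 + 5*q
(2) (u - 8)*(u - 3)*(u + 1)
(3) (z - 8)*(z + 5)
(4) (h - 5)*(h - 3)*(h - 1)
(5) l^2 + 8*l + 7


(1) = q*(q + 5)
(2) = u^3 - 10*u^2 + 13*u + 24
(3) = z^2 - 3*z - 40
(4) = h^3 - 9*h^2 + 23*h - 15
(5) = (l + 1)*(l + 7)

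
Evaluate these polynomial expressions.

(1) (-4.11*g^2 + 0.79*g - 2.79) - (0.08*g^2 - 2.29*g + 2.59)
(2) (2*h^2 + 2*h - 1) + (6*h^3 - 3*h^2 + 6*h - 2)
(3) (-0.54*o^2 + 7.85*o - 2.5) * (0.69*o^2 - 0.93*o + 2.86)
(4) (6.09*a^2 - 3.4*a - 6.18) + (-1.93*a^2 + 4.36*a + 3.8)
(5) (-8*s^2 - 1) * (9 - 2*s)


(1) = -4.19*g^2 + 3.08*g - 5.38
(2) = 6*h^3 - h^2 + 8*h - 3
(3) = -0.3726*o^4 + 5.9187*o^3 - 10.5699*o^2 + 24.776*o - 7.15
(4) = 4.16*a^2 + 0.96*a - 2.38
(5) = 16*s^3 - 72*s^2 + 2*s - 9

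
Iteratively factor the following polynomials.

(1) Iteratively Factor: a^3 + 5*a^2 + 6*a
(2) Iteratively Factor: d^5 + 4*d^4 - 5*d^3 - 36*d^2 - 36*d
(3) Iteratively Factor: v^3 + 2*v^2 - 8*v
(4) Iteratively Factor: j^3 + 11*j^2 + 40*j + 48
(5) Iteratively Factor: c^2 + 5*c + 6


(1) = (a)*(a^2 + 5*a + 6) = a*(a + 2)*(a + 3)
(2) = (d)*(d^4 + 4*d^3 - 5*d^2 - 36*d - 36) = d*(d + 2)*(d^3 + 2*d^2 - 9*d - 18) = d*(d + 2)*(d + 3)*(d^2 - d - 6) = d*(d + 2)^2*(d + 3)*(d - 3)
(3) = (v - 2)*(v^2 + 4*v) = v*(v - 2)*(v + 4)
(4) = (j + 3)*(j^2 + 8*j + 16) = (j + 3)*(j + 4)*(j + 4)
(5) = (c + 3)*(c + 2)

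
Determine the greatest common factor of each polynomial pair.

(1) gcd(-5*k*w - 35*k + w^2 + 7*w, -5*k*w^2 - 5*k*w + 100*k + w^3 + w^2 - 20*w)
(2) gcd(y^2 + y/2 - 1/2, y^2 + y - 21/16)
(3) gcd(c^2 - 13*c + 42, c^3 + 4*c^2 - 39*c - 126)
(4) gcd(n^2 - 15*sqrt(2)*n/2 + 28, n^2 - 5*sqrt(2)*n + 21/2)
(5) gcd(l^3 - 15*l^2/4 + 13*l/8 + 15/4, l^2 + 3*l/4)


(1) = -5*k + w
(2) = gcd((y - 1/2)*(y + 1), (y - 3/4)*(y + 7/4)) = 1
(3) = gcd((c - 7)*(c - 6), (c - 6)*(c + 3)*(c + 7)) = c - 6
(4) = n - 7*sqrt(2)/2
(5) = gcd((l - 5/2)*(l - 2)*(l + 3/4), l*(l + 3/4)) = l + 3/4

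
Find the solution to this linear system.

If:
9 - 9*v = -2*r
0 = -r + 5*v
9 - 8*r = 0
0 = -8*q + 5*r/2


Then:
No Solution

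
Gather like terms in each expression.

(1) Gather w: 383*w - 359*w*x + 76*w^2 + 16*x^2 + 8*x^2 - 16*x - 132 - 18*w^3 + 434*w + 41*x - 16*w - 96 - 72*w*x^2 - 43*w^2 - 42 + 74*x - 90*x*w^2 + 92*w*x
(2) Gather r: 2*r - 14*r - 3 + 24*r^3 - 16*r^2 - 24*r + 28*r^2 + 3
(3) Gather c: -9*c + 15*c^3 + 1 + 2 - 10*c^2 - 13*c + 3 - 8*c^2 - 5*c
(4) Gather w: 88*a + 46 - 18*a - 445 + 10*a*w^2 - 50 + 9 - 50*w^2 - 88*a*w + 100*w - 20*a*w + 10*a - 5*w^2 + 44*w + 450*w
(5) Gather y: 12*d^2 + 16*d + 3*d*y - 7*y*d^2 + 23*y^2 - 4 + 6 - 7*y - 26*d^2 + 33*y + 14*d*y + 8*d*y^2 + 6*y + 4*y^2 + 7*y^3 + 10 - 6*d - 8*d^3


(1) = -18*w^3 + w^2*(33 - 90*x) + w*(-72*x^2 - 267*x + 801) + 24*x^2 + 99*x - 270
(2) = 24*r^3 + 12*r^2 - 36*r
(3) = 15*c^3 - 18*c^2 - 27*c + 6
(4) = 80*a + w^2*(10*a - 55) + w*(594 - 108*a) - 440
(5) = -8*d^3 - 14*d^2 + 10*d + 7*y^3 + y^2*(8*d + 27) + y*(-7*d^2 + 17*d + 32) + 12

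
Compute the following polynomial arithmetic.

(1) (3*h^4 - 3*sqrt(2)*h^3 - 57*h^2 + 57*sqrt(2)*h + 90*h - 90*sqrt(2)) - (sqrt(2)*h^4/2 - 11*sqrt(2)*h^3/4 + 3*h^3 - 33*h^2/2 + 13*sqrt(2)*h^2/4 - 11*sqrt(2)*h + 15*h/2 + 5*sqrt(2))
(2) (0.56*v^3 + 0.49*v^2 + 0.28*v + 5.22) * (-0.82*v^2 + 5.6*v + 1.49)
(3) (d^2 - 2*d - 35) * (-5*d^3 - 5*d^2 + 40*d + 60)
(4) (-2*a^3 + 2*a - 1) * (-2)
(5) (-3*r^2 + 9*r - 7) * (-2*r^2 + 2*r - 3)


(1) = -sqrt(2)*h^4/2 + 3*h^4 - 3*h^3 - sqrt(2)*h^3/4 - 81*h^2/2 - 13*sqrt(2)*h^2/4 + 165*h/2 + 68*sqrt(2)*h - 95*sqrt(2)
(2) = -0.4592*v^5 + 2.7342*v^4 + 3.3488*v^3 - 1.9823*v^2 + 29.6492*v + 7.7778
(3) = -5*d^5 + 5*d^4 + 225*d^3 + 155*d^2 - 1520*d - 2100
(4) = 4*a^3 - 4*a + 2
(5) = 6*r^4 - 24*r^3 + 41*r^2 - 41*r + 21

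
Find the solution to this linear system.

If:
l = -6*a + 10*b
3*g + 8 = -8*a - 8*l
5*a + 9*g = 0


Then:
a = -24*l/19 - 24/19
b = -25*l/38 - 72/95
g = 40*l/57 + 40/57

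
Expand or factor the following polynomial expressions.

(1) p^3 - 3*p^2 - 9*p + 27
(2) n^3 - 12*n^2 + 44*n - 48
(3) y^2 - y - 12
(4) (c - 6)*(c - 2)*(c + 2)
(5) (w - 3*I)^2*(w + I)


(1) = (p - 3)^2*(p + 3)
(2) = (n - 6)*(n - 4)*(n - 2)
(3) = (y - 4)*(y + 3)
(4) = c^3 - 6*c^2 - 4*c + 24
(5) = w^3 - 5*I*w^2 - 3*w - 9*I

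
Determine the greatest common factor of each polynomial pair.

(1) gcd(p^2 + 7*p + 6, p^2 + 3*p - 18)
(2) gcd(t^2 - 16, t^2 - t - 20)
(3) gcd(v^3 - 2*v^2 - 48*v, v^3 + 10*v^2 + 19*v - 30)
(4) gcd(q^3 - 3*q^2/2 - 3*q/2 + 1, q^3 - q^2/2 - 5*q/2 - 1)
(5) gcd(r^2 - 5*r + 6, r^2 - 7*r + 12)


(1) = gcd((p + 1)*(p + 6), (p - 3)*(p + 6)) = p + 6
(2) = gcd((t - 4)*(t + 4), (t - 5)*(t + 4)) = t + 4
(3) = gcd(v*(v - 8)*(v + 6), (v - 1)*(v + 5)*(v + 6)) = v + 6
(4) = gcd((q - 2)*(q - 1/2)*(q + 1), (q - 2)*(q + 1/2)*(q + 1)) = q^2 - q - 2
(5) = r - 3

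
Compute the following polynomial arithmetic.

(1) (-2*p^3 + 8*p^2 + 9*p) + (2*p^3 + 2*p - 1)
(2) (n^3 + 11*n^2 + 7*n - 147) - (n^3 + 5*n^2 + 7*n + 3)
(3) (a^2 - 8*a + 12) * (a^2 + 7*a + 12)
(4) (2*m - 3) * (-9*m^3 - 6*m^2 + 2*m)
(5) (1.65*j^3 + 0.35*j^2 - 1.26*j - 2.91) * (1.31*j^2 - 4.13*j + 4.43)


(1) = 8*p^2 + 11*p - 1
(2) = 6*n^2 - 150
(3) = a^4 - a^3 - 32*a^2 - 12*a + 144
(4) = -18*m^4 + 15*m^3 + 22*m^2 - 6*m
(5) = 2.1615*j^5 - 6.356*j^4 + 4.2134*j^3 + 2.9422*j^2 + 6.4365*j - 12.8913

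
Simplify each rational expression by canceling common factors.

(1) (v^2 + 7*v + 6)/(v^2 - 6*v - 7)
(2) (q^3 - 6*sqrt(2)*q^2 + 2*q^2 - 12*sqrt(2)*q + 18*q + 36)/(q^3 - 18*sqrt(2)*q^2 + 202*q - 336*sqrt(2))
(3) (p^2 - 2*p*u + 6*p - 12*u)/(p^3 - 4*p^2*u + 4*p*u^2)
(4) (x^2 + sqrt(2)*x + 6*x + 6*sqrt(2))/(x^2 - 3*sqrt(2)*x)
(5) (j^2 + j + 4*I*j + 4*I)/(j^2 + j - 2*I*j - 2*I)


(1) = (v + 6)/(v - 7)
(2) = (q^2 + q*(2 - 3*sqrt(2)) - 6*sqrt(2))/(q^2 - 15*sqrt(2)*q + 112)
(3) = (p + 6)/(p^2 - 2*p*u)
(4) = (x^2 + x*(sqrt(2) + 6) + 6*sqrt(2))/(x^2 - 3*sqrt(2)*x)
(5) = (j + 4*I)/(j - 2*I)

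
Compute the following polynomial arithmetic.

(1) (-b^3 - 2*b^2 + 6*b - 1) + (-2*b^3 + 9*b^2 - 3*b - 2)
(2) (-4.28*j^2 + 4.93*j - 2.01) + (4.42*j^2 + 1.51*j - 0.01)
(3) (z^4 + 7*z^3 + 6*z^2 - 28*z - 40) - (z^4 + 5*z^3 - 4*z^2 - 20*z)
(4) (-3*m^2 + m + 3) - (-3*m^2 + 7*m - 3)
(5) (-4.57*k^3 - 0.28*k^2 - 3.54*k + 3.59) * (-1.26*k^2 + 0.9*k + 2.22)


(1) = -3*b^3 + 7*b^2 + 3*b - 3
(2) = 0.14*j^2 + 6.44*j - 2.02
(3) = 2*z^3 + 10*z^2 - 8*z - 40
(4) = 6 - 6*m
(5) = 5.7582*k^5 - 3.7602*k^4 - 5.937*k^3 - 8.331*k^2 - 4.6278*k + 7.9698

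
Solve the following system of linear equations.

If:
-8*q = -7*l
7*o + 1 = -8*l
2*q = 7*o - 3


Then:
l = -16/39
o = 89/273
q = -14/39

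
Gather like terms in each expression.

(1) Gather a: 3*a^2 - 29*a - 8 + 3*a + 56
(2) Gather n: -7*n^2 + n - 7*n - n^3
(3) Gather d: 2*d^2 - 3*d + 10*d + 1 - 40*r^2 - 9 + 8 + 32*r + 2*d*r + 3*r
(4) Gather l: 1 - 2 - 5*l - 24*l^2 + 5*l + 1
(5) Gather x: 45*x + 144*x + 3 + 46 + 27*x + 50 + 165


(1) = 3*a^2 - 26*a + 48
(2) = -n^3 - 7*n^2 - 6*n
(3) = 2*d^2 + d*(2*r + 7) - 40*r^2 + 35*r
(4) = -24*l^2
(5) = 216*x + 264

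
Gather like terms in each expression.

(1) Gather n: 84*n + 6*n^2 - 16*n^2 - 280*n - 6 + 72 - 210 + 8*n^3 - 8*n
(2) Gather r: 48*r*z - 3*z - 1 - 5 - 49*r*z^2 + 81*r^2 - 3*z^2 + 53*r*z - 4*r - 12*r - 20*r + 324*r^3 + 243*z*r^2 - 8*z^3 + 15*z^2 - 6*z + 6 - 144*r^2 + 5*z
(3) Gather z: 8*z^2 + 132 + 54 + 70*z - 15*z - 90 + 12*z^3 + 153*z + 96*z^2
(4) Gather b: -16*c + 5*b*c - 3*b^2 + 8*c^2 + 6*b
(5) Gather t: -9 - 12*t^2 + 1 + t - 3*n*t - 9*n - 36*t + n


(1) = 8*n^3 - 10*n^2 - 204*n - 144
(2) = 324*r^3 + r^2*(243*z - 63) + r*(-49*z^2 + 101*z - 36) - 8*z^3 + 12*z^2 - 4*z
(3) = 12*z^3 + 104*z^2 + 208*z + 96
(4) = -3*b^2 + b*(5*c + 6) + 8*c^2 - 16*c
(5) = -8*n - 12*t^2 + t*(-3*n - 35) - 8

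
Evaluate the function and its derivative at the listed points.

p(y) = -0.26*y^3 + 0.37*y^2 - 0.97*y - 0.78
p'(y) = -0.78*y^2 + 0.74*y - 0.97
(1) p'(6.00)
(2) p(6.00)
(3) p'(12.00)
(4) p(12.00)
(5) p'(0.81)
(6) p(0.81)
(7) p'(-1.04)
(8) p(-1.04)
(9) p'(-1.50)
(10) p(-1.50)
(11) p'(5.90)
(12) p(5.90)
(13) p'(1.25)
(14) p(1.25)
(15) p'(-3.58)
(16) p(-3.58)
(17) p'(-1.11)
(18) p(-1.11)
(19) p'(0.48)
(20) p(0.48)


(1) = -24.61
(2) = -49.44
(3) = -104.41
(4) = -408.42
(5) = -0.88
(6) = -1.46
(7) = -2.58
(8) = 0.92
(9) = -3.83
(10) = 2.39
(11) = -23.76
(12) = -47.02
(13) = -1.26
(14) = -1.92
(15) = -13.62
(16) = 19.36
(17) = -2.75
(18) = 1.11
(19) = -0.79
(20) = -1.19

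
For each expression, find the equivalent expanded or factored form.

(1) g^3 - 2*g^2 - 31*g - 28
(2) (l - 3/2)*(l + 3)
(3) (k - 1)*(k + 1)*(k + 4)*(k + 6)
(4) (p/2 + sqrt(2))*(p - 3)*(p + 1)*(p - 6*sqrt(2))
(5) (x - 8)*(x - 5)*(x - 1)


(1) = (g - 7)*(g + 1)*(g + 4)
(2) = l^2 + 3*l/2 - 9/2
(3) = k^4 + 10*k^3 + 23*k^2 - 10*k - 24
(4) = p^4/2 - 2*sqrt(2)*p^3 - p^3 - 27*p^2/2 + 4*sqrt(2)*p^2 + 6*sqrt(2)*p + 24*p + 36
(5) = x^3 - 14*x^2 + 53*x - 40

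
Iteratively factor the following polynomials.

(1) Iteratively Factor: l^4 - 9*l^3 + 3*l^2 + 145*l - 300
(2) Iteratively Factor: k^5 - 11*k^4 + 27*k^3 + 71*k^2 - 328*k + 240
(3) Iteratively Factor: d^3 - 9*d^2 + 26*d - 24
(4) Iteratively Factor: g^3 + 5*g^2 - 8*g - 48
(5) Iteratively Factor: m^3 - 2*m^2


(1) = (l + 4)*(l^3 - 13*l^2 + 55*l - 75) = (l - 5)*(l + 4)*(l^2 - 8*l + 15) = (l - 5)*(l - 3)*(l + 4)*(l - 5)
(2) = (k - 4)*(k^4 - 7*k^3 - k^2 + 67*k - 60) = (k - 4)^2*(k^3 - 3*k^2 - 13*k + 15) = (k - 4)^2*(k - 1)*(k^2 - 2*k - 15) = (k - 4)^2*(k - 1)*(k + 3)*(k - 5)
(3) = (d - 2)*(d^2 - 7*d + 12) = (d - 3)*(d - 2)*(d - 4)
(4) = (g - 3)*(g^2 + 8*g + 16) = (g - 3)*(g + 4)*(g + 4)
(5) = (m)*(m^2 - 2*m) = m*(m - 2)*(m)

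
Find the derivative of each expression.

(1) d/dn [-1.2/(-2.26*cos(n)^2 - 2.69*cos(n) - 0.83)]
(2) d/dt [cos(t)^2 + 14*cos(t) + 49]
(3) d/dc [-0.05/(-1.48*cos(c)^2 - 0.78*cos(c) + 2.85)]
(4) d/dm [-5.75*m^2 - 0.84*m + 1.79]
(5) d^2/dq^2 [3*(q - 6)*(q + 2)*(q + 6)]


(1) = (5.424*cos(n) + 3.228)*sin(n)/(2.26*cos(n)^2 + 2.69*cos(n) + 0.83)^2
(2) = -2*(cos(t) + 7)*sin(t)
(3) = (0.148*cos(c) + 0.039)*sin(c)/(1.48*cos(c)^2 + 0.78*cos(c) - 2.85)^2
(4) = -11.5*m - 0.84
(5) = 18*q + 12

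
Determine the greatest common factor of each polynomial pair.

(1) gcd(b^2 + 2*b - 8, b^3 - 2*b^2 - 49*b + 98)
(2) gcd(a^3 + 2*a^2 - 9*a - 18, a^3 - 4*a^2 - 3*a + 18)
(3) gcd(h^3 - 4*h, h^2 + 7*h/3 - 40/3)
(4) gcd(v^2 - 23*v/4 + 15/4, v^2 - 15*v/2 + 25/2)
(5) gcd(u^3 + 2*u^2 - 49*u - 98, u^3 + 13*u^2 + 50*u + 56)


(1) = b - 2
(2) = a^2 - a - 6
(3) = 1
(4) = gcd((v - 5)*(v - 3/4), (v - 5)*(v - 5/2)) = v - 5
(5) = gcd((u - 7)*(u + 2)*(u + 7), (u + 2)*(u + 4)*(u + 7)) = u^2 + 9*u + 14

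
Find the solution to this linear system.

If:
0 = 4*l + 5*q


Then:
l = -5*q/4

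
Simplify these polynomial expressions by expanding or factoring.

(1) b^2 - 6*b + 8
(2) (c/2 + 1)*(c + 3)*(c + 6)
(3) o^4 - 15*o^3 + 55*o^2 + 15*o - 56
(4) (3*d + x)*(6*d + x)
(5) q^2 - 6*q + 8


(1) = (b - 4)*(b - 2)
(2) = c^3/2 + 11*c^2/2 + 18*c + 18
(3) = (o - 8)*(o - 7)*(o - 1)*(o + 1)
(4) = 18*d^2 + 9*d*x + x^2
(5) = (q - 4)*(q - 2)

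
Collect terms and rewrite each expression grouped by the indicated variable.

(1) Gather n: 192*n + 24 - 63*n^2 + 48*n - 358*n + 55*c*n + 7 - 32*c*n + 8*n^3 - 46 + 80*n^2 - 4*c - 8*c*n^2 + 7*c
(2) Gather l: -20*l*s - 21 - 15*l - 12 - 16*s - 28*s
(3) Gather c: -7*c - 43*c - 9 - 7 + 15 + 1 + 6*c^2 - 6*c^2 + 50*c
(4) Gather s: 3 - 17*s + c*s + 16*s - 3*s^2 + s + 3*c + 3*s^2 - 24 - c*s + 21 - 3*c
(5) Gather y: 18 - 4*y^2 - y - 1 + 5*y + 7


(1) = 3*c + 8*n^3 + n^2*(17 - 8*c) + n*(23*c - 118) - 15
(2) = l*(-20*s - 15) - 44*s - 33
(3) = 0
(4) = 0
(5) = -4*y^2 + 4*y + 24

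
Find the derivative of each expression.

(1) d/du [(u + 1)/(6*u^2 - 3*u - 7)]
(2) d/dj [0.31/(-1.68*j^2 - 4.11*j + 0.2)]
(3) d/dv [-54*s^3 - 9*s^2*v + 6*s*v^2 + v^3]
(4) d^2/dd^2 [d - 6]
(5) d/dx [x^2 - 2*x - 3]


(1) = (6*u^2 - 3*u - 3*(u + 1)*(4*u - 1) - 7)/(-6*u^2 + 3*u + 7)^2
(2) = (1.0416*j + 1.2741)/(1.68*j^2 + 4.11*j - 0.2)^2
(3) = -9*s^2 + 12*s*v + 3*v^2
(4) = 0
(5) = 2*x - 2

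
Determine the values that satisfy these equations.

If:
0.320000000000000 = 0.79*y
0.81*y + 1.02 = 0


Then:
No Solution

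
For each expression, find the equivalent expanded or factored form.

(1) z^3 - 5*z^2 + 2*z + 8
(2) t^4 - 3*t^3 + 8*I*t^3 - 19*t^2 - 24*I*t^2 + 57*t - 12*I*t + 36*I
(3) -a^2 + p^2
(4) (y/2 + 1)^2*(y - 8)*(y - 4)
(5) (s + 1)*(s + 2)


(1) = (z - 4)*(z - 2)*(z + 1)
(2) = (t - 3)*(t + I)*(t + 3*I)*(t + 4*I)
(3) = (-a + p)*(a + p)
(4) = y^4/4 - 2*y^3 - 3*y^2 + 20*y + 32
(5) = s^2 + 3*s + 2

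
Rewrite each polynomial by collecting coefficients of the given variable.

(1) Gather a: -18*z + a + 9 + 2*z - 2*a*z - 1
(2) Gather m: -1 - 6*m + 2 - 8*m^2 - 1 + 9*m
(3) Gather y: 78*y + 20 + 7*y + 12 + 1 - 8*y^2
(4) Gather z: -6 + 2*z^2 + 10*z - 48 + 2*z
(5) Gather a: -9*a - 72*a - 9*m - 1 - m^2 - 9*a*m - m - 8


(1) = a*(1 - 2*z) - 16*z + 8
(2) = -8*m^2 + 3*m
(3) = -8*y^2 + 85*y + 33
(4) = 2*z^2 + 12*z - 54
(5) = a*(-9*m - 81) - m^2 - 10*m - 9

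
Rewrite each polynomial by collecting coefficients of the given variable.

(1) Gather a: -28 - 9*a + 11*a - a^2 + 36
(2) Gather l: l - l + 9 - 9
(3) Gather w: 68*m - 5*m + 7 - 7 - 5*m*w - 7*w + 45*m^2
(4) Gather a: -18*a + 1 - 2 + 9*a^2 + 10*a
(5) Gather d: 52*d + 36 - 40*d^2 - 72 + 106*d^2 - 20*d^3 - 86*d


(1) = -a^2 + 2*a + 8
(2) = 0
(3) = 45*m^2 + 63*m + w*(-5*m - 7)
(4) = 9*a^2 - 8*a - 1
(5) = -20*d^3 + 66*d^2 - 34*d - 36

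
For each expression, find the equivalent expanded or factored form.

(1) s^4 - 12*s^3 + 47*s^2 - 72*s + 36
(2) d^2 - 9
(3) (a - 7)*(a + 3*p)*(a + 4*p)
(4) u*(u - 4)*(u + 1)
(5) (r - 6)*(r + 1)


(1) = (s - 6)*(s - 3)*(s - 2)*(s - 1)
(2) = (d - 3)*(d + 3)
(3) = a^3 + 7*a^2*p - 7*a^2 + 12*a*p^2 - 49*a*p - 84*p^2
(4) = u^3 - 3*u^2 - 4*u
(5) = r^2 - 5*r - 6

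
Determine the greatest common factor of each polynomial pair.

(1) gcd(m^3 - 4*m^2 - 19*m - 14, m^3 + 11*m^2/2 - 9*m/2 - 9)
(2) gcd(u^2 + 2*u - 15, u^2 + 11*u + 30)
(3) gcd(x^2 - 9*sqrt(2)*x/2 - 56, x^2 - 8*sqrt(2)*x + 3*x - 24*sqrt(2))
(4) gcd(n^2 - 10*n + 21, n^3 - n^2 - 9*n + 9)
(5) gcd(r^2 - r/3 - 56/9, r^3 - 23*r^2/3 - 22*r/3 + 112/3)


(1) = m + 1
(2) = u + 5
(3) = gcd((x - 8*sqrt(2))*(x + 7*sqrt(2)/2), (x + 3)*(x - 8*sqrt(2))) = x - 8*sqrt(2)
(4) = n - 3
(5) = r + 7/3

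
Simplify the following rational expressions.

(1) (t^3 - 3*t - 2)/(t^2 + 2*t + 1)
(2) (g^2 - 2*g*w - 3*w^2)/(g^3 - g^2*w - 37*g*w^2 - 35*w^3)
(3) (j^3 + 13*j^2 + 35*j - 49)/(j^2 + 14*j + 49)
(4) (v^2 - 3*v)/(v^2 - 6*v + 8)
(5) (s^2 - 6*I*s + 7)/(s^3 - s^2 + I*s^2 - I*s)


(1) = t - 2
(2) = (-g + 3*w)/(-g^2 + 2*g*w + 35*w^2)
(3) = j - 1
(4) = (v^2 - 3*v)/(v^2 - 6*v + 8)
(5) = (s - 7*I)/(s^2 - s)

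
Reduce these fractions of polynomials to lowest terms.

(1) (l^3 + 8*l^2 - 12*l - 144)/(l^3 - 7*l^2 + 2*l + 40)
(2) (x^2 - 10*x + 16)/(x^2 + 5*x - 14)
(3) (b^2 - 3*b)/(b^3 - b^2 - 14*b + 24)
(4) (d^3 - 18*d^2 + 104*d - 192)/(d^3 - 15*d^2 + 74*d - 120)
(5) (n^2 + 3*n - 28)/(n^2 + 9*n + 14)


(1) = (l^2 + 12*l + 36)/(l^2 - 3*l - 10)
(2) = (x - 8)/(x + 7)
(3) = b/(b^2 + 2*b - 8)
(4) = (d - 8)/(d - 5)
(5) = (n - 4)/(n + 2)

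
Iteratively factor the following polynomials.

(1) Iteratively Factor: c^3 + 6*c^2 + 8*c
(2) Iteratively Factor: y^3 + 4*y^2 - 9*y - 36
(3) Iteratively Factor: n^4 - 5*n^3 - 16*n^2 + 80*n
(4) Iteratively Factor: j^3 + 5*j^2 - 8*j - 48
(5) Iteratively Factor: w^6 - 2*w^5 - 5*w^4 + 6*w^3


(1) = (c + 4)*(c^2 + 2*c) = c*(c + 4)*(c + 2)
(2) = (y + 3)*(y^2 + y - 12) = (y + 3)*(y + 4)*(y - 3)
(3) = (n - 5)*(n^3 - 16*n) = (n - 5)*(n - 4)*(n^2 + 4*n) = (n - 5)*(n - 4)*(n + 4)*(n)
(4) = (j + 4)*(j^2 + j - 12) = (j + 4)^2*(j - 3)
(5) = (w + 2)*(w^5 - 4*w^4 + 3*w^3) = (w - 1)*(w + 2)*(w^4 - 3*w^3) = w*(w - 1)*(w + 2)*(w^3 - 3*w^2) = w^2*(w - 1)*(w + 2)*(w^2 - 3*w) = w^2*(w - 3)*(w - 1)*(w + 2)*(w)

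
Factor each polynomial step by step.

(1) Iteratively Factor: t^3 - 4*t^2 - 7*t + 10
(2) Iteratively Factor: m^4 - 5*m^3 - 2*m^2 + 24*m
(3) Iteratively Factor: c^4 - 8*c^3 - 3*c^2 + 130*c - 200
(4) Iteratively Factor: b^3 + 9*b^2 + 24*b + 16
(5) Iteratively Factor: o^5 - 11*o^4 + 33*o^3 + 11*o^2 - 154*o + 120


(1) = (t - 5)*(t^2 + t - 2) = (t - 5)*(t + 2)*(t - 1)
(2) = (m + 2)*(m^3 - 7*m^2 + 12*m) = (m - 3)*(m + 2)*(m^2 - 4*m) = (m - 4)*(m - 3)*(m + 2)*(m)
(3) = (c + 4)*(c^3 - 12*c^2 + 45*c - 50) = (c - 5)*(c + 4)*(c^2 - 7*c + 10) = (c - 5)*(c - 2)*(c + 4)*(c - 5)
(4) = (b + 4)*(b^2 + 5*b + 4) = (b + 4)^2*(b + 1)
(5) = (o + 2)*(o^4 - 13*o^3 + 59*o^2 - 107*o + 60) = (o - 4)*(o + 2)*(o^3 - 9*o^2 + 23*o - 15) = (o - 5)*(o - 4)*(o + 2)*(o^2 - 4*o + 3) = (o - 5)*(o - 4)*(o - 1)*(o + 2)*(o - 3)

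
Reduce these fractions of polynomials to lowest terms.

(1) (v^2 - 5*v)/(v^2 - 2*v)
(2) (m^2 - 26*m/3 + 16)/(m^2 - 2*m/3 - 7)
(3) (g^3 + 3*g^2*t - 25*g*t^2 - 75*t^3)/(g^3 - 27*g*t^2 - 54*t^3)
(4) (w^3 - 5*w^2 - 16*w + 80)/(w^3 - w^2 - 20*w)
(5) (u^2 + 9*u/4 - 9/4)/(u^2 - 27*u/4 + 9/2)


(1) = (v - 5)/(v - 2)
(2) = (3*m^2 - 26*m + 48)/(3*m^2 - 2*m - 21)
(3) = (-g^2 + 25*t^2)/(-g^2 + 3*g*t + 18*t^2)
(4) = (w - 4)/w
(5) = (u + 3)/(u - 6)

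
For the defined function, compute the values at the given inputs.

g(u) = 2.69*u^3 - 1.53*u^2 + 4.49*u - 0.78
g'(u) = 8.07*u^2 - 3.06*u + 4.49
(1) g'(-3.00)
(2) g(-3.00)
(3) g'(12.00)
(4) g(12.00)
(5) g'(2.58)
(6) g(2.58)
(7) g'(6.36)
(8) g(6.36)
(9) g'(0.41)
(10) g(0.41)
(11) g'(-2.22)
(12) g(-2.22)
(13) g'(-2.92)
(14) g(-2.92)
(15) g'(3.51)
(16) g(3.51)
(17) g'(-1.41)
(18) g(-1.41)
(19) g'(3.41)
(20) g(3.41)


(1) = 86.30
(2) = -100.65
(3) = 1129.85
(4) = 4481.10
(5) = 50.31
(6) = 46.82
(7) = 311.46
(8) = 657.92
(9) = 4.59
(10) = 0.99
(11) = 51.06
(12) = -47.72
(13) = 82.23
(14) = -93.91
(15) = 93.17
(16) = 112.46
(17) = 24.85
(18) = -17.69
(19) = 87.89
(20) = 103.40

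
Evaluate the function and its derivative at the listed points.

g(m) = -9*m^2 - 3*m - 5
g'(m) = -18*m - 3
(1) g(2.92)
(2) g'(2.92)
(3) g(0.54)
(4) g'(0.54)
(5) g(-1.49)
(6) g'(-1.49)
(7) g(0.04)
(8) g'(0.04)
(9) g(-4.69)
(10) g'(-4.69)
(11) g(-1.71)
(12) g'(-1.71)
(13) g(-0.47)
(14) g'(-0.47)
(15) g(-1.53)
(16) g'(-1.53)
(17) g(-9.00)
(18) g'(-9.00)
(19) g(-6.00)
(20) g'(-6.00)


(1) = -90.50
(2) = -55.56
(3) = -9.24
(4) = -12.72
(5) = -20.51
(6) = 23.82
(7) = -5.13
(8) = -3.72
(9) = -188.89
(10) = 81.42
(11) = -26.19
(12) = 27.78
(13) = -5.58
(14) = 5.46
(15) = -21.48
(16) = 24.54
(17) = -707.00
(18) = 159.00
(19) = -311.00
(20) = 105.00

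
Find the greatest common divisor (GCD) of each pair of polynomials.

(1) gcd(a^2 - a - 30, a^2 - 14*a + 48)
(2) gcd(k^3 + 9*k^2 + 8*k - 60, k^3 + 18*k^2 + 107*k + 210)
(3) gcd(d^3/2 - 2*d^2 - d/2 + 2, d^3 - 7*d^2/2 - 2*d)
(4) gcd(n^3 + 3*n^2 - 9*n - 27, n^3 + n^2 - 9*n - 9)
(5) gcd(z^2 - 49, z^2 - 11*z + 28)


(1) = a - 6
(2) = gcd((k - 2)*(k + 5)*(k + 6), (k + 5)*(k + 6)*(k + 7)) = k^2 + 11*k + 30
(3) = d - 4
(4) = gcd((n - 3)*(n + 3)^2, (n - 3)*(n + 1)*(n + 3)) = n^2 - 9
(5) = z - 7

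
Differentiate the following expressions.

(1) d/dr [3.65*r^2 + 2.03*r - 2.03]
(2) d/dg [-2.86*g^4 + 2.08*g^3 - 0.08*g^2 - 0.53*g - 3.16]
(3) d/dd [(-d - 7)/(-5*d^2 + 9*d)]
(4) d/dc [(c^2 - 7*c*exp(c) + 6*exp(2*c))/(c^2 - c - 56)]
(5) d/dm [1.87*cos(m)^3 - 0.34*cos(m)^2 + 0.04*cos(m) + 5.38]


(1) = 7.3*r + 2.03
(2) = -11.44*g^3 + 6.24*g^2 - 0.16*g - 0.53
(3) = (-5*d^2 - 70*d + 63)/(d^2*(25*d^2 - 90*d + 81))
(4) = (-(2*c - 1)*(c^2 - 7*c*exp(c) + 6*exp(2*c)) + (-c^2 + c + 56)*(7*c*exp(c) - 2*c - 12*exp(2*c) + 7*exp(c)))/(-c^2 + c + 56)^2
(5) = (-5.61*cos(m)^2 + 0.68*cos(m) - 0.04)*sin(m)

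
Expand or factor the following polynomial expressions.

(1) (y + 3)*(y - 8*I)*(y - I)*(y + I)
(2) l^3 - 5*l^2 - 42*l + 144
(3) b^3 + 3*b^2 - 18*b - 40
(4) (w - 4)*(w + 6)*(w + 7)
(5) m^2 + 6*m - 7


(1) = y^4 + 3*y^3 - 8*I*y^3 + y^2 - 24*I*y^2 + 3*y - 8*I*y - 24*I
(2) = (l - 8)*(l - 3)*(l + 6)
(3) = (b - 4)*(b + 2)*(b + 5)
(4) = w^3 + 9*w^2 - 10*w - 168
(5) = (m - 1)*(m + 7)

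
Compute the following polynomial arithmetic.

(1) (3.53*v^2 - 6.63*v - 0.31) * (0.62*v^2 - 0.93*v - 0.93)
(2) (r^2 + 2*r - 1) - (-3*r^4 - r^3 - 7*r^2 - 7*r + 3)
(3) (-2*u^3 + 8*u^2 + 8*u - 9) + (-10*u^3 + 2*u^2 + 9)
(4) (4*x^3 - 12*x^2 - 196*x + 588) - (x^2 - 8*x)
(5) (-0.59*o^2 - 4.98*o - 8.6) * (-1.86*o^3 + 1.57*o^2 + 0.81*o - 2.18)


(1) = 2.1886*v^4 - 7.3935*v^3 + 2.6908*v^2 + 6.4542*v + 0.2883
(2) = 3*r^4 + r^3 + 8*r^2 + 9*r - 4
(3) = -12*u^3 + 10*u^2 + 8*u
(4) = 4*x^3 - 13*x^2 - 188*x + 588
(5) = 1.0974*o^5 + 8.3365*o^4 + 7.6995*o^3 - 16.2496*o^2 + 3.8904*o + 18.748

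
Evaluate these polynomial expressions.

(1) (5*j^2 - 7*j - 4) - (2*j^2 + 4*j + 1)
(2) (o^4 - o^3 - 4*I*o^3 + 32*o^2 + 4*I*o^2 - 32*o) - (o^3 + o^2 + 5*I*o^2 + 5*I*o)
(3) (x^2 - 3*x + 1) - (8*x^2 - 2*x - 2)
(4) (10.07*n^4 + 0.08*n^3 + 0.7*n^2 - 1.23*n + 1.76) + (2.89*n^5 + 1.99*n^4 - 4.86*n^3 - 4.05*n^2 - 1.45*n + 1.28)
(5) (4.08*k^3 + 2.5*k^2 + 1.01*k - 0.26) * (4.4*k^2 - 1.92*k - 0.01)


(1) = 3*j^2 - 11*j - 5
(2) = o^4 - 2*o^3 - 4*I*o^3 + 31*o^2 - I*o^2 - 32*o - 5*I*o
(3) = -7*x^2 - x + 3
(4) = 2.89*n^5 + 12.06*n^4 - 4.78*n^3 - 3.35*n^2 - 2.68*n + 3.04
(5) = 17.952*k^5 + 3.1664*k^4 - 0.3968*k^3 - 3.1082*k^2 + 0.4891*k + 0.0026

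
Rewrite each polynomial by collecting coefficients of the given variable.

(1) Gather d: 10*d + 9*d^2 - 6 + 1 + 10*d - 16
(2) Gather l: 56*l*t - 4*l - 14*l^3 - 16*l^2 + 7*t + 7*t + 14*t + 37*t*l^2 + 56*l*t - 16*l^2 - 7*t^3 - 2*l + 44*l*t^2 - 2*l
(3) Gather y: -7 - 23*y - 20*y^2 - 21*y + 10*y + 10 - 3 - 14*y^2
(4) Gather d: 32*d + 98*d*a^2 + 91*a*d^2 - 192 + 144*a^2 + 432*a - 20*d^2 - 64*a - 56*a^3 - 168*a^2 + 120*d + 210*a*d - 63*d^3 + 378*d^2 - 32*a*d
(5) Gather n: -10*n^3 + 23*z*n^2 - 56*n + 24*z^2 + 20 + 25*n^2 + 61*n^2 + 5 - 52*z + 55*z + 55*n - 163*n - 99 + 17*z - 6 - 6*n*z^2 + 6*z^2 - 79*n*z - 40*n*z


(1) = 9*d^2 + 20*d - 21
(2) = -14*l^3 + l^2*(37*t - 32) + l*(44*t^2 + 112*t - 8) - 7*t^3 + 28*t
(3) = -34*y^2 - 34*y
(4) = -56*a^3 - 24*a^2 + 368*a - 63*d^3 + d^2*(91*a + 358) + d*(98*a^2 + 178*a + 152) - 192
(5) = -10*n^3 + n^2*(23*z + 86) + n*(-6*z^2 - 119*z - 164) + 30*z^2 + 20*z - 80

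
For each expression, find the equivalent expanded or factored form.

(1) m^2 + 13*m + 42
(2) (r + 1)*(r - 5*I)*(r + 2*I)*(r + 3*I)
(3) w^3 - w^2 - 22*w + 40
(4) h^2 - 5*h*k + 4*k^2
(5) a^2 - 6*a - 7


(1) = (m + 6)*(m + 7)
(2) = r^4 + r^3 + 19*r^2 + 19*r + 30*I*r + 30*I
(3) = (w - 4)*(w - 2)*(w + 5)
(4) = (h - 4*k)*(h - k)
(5) = (a - 7)*(a + 1)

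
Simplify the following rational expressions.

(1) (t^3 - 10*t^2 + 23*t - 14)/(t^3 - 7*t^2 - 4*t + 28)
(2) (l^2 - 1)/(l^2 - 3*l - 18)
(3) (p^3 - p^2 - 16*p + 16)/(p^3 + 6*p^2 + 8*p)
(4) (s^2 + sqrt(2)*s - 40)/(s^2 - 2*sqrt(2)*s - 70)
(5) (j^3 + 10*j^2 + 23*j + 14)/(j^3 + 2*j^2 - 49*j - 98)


(1) = (t - 1)/(t + 2)
(2) = (l^2 - 1)/(l^2 - 3*l - 18)
(3) = (p^2 - 5*p + 4)/(p^2 + 2*p)
(4) = (s - 4*sqrt(2))/(s - 7*sqrt(2))
(5) = (j + 1)/(j - 7)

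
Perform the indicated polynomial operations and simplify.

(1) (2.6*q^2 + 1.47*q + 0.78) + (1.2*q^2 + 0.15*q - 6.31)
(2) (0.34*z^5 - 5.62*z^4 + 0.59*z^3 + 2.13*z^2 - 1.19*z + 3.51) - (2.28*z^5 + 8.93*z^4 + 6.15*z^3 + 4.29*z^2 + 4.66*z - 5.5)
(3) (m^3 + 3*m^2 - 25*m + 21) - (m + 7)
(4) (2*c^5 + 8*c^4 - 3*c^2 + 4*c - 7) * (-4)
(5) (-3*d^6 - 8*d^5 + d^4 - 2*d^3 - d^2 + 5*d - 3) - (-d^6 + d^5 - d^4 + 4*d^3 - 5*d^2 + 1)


(1) = 3.8*q^2 + 1.62*q - 5.53
(2) = -1.94*z^5 - 14.55*z^4 - 5.56*z^3 - 2.16*z^2 - 5.85*z + 9.01
(3) = m^3 + 3*m^2 - 26*m + 14
(4) = -8*c^5 - 32*c^4 + 12*c^2 - 16*c + 28
(5) = -2*d^6 - 9*d^5 + 2*d^4 - 6*d^3 + 4*d^2 + 5*d - 4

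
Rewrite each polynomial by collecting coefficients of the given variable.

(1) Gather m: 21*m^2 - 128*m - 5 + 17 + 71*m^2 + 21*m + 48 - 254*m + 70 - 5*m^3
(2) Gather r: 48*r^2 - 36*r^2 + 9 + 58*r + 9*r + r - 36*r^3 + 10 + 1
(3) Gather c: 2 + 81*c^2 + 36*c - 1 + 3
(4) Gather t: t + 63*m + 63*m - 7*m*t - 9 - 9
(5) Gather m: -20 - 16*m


(1) = -5*m^3 + 92*m^2 - 361*m + 130
(2) = -36*r^3 + 12*r^2 + 68*r + 20
(3) = 81*c^2 + 36*c + 4
(4) = 126*m + t*(1 - 7*m) - 18
(5) = -16*m - 20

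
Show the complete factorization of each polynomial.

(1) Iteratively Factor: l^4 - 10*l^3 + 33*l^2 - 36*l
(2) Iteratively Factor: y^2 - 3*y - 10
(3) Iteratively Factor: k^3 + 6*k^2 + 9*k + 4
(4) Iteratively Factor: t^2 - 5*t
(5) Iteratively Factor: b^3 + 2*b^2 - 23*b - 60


(1) = (l)*(l^3 - 10*l^2 + 33*l - 36) = l*(l - 4)*(l^2 - 6*l + 9) = l*(l - 4)*(l - 3)*(l - 3)
(2) = (y + 2)*(y - 5)
(3) = (k + 1)*(k^2 + 5*k + 4) = (k + 1)^2*(k + 4)
(4) = (t)*(t - 5)
(5) = (b + 3)*(b^2 - b - 20) = (b - 5)*(b + 3)*(b + 4)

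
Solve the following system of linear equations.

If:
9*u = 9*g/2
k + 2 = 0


Then:
g = 2*u
k = -2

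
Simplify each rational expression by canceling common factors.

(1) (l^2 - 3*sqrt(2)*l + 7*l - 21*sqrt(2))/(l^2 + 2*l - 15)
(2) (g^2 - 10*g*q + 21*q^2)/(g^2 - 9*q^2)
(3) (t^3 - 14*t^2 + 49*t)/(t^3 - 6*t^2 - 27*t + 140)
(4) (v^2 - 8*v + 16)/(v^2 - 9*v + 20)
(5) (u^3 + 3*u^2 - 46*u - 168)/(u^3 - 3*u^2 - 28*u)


(1) = (l^2 + l*(7 - 3*sqrt(2)) - 21*sqrt(2))/(l^2 + 2*l - 15)
(2) = (g - 7*q)/(g + 3*q)
(3) = (t^2 - 7*t)/(t^2 + t - 20)
(4) = (v - 4)/(v - 5)
(5) = (u + 6)/u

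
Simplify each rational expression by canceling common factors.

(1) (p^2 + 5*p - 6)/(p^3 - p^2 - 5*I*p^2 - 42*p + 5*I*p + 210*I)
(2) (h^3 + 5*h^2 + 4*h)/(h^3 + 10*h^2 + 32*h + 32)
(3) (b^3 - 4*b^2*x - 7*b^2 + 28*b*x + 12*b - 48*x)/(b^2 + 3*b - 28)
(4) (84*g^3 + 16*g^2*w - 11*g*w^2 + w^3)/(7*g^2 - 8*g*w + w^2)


(1) = (p - 1)/(p^2 + p*(-7 - 5*I) + 35*I)
(2) = (h^2 + h)/(h^2 + 6*h + 8)
(3) = (b^2 - 4*b*x - 3*b + 12*x)/(b + 7)
(4) = (-12*g^2 - 4*g*w + w^2)/(-g + w)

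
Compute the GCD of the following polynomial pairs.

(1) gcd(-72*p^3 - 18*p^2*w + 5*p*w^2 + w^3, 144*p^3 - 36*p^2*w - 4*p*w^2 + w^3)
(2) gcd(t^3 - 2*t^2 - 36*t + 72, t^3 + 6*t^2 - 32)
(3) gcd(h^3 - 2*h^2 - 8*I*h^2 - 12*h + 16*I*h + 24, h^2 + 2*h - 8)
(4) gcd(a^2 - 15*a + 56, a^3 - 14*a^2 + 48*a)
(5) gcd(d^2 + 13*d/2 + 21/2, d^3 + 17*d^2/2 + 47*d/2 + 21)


(1) = 24*p^2 - 2*p*w - w^2
(2) = t - 2
(3) = h - 2
(4) = gcd((a - 8)*(a - 7), a*(a - 8)*(a - 6)) = a - 8
(5) = gcd((d + 3)*(d + 7/2), (d + 2)*(d + 3)*(d + 7/2)) = d^2 + 13*d/2 + 21/2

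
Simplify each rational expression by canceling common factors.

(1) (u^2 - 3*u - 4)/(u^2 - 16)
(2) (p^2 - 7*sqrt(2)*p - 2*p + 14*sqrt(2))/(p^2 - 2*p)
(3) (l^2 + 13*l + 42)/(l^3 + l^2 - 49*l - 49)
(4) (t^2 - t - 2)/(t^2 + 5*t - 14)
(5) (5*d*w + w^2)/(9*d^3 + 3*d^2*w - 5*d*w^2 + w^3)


(1) = (u + 1)/(u + 4)
(2) = (p - 7*sqrt(2))/p
(3) = (l + 6)/(l^2 - 6*l - 7)
(4) = (t + 1)/(t + 7)
(5) = (5*d*w + w^2)/(9*d^3 + 3*d^2*w - 5*d*w^2 + w^3)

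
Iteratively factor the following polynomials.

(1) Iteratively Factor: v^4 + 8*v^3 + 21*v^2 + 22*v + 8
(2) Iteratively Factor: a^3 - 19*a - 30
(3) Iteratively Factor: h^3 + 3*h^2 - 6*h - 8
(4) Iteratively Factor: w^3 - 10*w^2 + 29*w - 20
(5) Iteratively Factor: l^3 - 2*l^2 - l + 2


(1) = (v + 1)*(v^3 + 7*v^2 + 14*v + 8) = (v + 1)^2*(v^2 + 6*v + 8) = (v + 1)^2*(v + 4)*(v + 2)
(2) = (a + 3)*(a^2 - 3*a - 10) = (a - 5)*(a + 3)*(a + 2)
(3) = (h + 1)*(h^2 + 2*h - 8) = (h + 1)*(h + 4)*(h - 2)
(4) = (w - 1)*(w^2 - 9*w + 20) = (w - 5)*(w - 1)*(w - 4)
(5) = (l - 2)*(l^2 - 1) = (l - 2)*(l + 1)*(l - 1)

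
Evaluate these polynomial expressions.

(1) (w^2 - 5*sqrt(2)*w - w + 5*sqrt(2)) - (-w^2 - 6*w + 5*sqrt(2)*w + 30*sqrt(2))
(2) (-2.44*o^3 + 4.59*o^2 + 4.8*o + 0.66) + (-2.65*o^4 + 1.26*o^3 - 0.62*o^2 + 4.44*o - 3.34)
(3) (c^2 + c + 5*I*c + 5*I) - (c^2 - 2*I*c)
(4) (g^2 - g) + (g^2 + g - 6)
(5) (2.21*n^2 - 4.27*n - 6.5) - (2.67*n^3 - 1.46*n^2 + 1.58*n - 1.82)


(1) = 2*w^2 - 10*sqrt(2)*w + 5*w - 25*sqrt(2)
(2) = -2.65*o^4 - 1.18*o^3 + 3.97*o^2 + 9.24*o - 2.68
(3) = c + 7*I*c + 5*I
(4) = 2*g^2 - 6
(5) = -2.67*n^3 + 3.67*n^2 - 5.85*n - 4.68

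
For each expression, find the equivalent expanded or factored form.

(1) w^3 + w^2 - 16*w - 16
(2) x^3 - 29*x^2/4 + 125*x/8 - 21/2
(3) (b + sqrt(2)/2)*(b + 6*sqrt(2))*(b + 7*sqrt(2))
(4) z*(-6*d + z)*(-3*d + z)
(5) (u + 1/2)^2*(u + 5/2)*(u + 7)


(1) = (w - 4)*(w + 1)*(w + 4)
(2) = (x - 4)*(x - 7/4)*(x - 3/2)
(3) = b^3 + 27*sqrt(2)*b^2/2 + 97*b + 42*sqrt(2)
(4) = 18*d^2*z - 9*d*z^2 + z^3
(5) = u^4 + 21*u^3/2 + 109*u^2/4 + 159*u/8 + 35/8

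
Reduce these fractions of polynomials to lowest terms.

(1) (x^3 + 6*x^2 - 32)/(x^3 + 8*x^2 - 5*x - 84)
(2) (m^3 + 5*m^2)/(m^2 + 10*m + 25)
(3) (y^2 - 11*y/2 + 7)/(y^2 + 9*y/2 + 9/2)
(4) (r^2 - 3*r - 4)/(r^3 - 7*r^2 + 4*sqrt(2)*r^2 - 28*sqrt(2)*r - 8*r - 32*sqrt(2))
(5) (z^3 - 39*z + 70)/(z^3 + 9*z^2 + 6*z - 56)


(1) = (x^2 + 2*x - 8)/(x^2 + 4*x - 21)
(2) = m^2/(m + 5)
(3) = (2*y^2 - 11*y + 14)/(2*y^2 + 9*y + 9)
(4) = (r - 4)/(r^2 + r*(-8 + 4*sqrt(2)) - 32*sqrt(2))
(5) = (z - 5)/(z + 4)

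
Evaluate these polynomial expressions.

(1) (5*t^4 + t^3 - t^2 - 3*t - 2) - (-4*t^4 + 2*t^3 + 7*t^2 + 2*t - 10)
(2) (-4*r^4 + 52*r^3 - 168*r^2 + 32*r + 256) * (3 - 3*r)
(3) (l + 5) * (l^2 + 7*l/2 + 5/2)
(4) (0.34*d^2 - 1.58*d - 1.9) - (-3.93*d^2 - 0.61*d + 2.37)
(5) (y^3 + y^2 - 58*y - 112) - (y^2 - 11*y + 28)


(1) = 9*t^4 - t^3 - 8*t^2 - 5*t + 8
(2) = 12*r^5 - 168*r^4 + 660*r^3 - 600*r^2 - 672*r + 768
(3) = l^3 + 17*l^2/2 + 20*l + 25/2
(4) = 4.27*d^2 - 0.97*d - 4.27
(5) = y^3 - 47*y - 140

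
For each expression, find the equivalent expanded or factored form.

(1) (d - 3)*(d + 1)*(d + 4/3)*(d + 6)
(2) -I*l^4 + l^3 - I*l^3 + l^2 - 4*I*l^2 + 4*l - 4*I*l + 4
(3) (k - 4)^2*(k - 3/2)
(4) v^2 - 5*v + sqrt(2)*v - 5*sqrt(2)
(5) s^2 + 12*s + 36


(1) = d^4 + 16*d^3/3 - 29*d^2/3 - 38*d - 24
(2) = (l - 2*I)*(l + I)*(l + 2*I)*(-I*l - I)
(3) = k^3 - 19*k^2/2 + 28*k - 24
(4) = (v - 5)*(v + sqrt(2))
(5) = (s + 6)^2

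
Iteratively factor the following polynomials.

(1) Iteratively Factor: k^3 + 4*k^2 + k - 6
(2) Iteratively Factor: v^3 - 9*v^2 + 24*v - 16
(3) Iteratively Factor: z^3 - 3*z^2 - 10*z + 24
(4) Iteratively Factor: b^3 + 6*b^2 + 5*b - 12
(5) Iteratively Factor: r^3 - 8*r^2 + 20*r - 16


(1) = (k + 3)*(k^2 + k - 2) = (k - 1)*(k + 3)*(k + 2)
(2) = (v - 4)*(v^2 - 5*v + 4) = (v - 4)*(v - 1)*(v - 4)
(3) = (z + 3)*(z^2 - 6*z + 8) = (z - 2)*(z + 3)*(z - 4)
(4) = (b + 3)*(b^2 + 3*b - 4) = (b + 3)*(b + 4)*(b - 1)
(5) = (r - 4)*(r^2 - 4*r + 4) = (r - 4)*(r - 2)*(r - 2)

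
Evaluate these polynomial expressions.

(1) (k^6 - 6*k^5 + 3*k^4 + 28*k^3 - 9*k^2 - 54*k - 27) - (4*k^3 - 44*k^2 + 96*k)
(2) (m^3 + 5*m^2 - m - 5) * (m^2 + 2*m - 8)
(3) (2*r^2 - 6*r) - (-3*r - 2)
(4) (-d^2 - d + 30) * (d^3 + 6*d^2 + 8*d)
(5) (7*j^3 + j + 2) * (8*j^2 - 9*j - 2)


(1) = k^6 - 6*k^5 + 3*k^4 + 24*k^3 + 35*k^2 - 150*k - 27
(2) = m^5 + 7*m^4 + m^3 - 47*m^2 - 2*m + 40
(3) = 2*r^2 - 3*r + 2
(4) = -d^5 - 7*d^4 + 16*d^3 + 172*d^2 + 240*d
(5) = 56*j^5 - 63*j^4 - 6*j^3 + 7*j^2 - 20*j - 4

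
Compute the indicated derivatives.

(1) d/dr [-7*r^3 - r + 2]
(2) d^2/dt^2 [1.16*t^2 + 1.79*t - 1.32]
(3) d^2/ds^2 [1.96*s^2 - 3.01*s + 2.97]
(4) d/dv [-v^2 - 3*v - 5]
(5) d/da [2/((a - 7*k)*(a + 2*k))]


(1) = -21*r^2 - 1
(2) = 2.32000000000000
(3) = 3.92000000000000
(4) = -2*v - 3
(5) = 2*(-2*a + 5*k)/(a^4 - 10*a^3*k - 3*a^2*k^2 + 140*a*k^3 + 196*k^4)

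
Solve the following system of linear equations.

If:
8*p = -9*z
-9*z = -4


Then:
p = -1/2
z = 4/9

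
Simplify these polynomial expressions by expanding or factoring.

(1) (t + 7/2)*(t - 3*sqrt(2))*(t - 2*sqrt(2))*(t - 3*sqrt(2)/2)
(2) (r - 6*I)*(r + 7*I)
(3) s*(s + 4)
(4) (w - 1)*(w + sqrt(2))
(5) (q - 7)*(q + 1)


(1) = t^4 - 13*sqrt(2)*t^3/2 + 7*t^3/2 - 91*sqrt(2)*t^2/4 + 27*t^2 - 18*sqrt(2)*t + 189*t/2 - 63*sqrt(2)
(2) = r^2 + I*r + 42
(3) = s^2 + 4*s
(4) = w^2 - w + sqrt(2)*w - sqrt(2)
(5) = q^2 - 6*q - 7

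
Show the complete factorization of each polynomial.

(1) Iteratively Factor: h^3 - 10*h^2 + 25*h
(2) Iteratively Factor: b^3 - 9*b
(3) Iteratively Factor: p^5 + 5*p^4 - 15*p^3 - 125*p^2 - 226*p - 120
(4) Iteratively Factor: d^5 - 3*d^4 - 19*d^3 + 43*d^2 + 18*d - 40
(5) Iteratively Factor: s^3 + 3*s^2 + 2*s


(1) = (h - 5)*(h^2 - 5*h) = (h - 5)^2*(h)
(2) = (b - 3)*(b^2 + 3*b) = b*(b - 3)*(b + 3)
(3) = (p + 1)*(p^4 + 4*p^3 - 19*p^2 - 106*p - 120) = (p + 1)*(p + 3)*(p^3 + p^2 - 22*p - 40) = (p + 1)*(p + 3)*(p + 4)*(p^2 - 3*p - 10) = (p + 1)*(p + 2)*(p + 3)*(p + 4)*(p - 5)
(4) = (d - 1)*(d^4 - 2*d^3 - 21*d^2 + 22*d + 40) = (d - 1)*(d + 1)*(d^3 - 3*d^2 - 18*d + 40) = (d - 2)*(d - 1)*(d + 1)*(d^2 - d - 20) = (d - 5)*(d - 2)*(d - 1)*(d + 1)*(d + 4)
(5) = (s)*(s^2 + 3*s + 2) = s*(s + 1)*(s + 2)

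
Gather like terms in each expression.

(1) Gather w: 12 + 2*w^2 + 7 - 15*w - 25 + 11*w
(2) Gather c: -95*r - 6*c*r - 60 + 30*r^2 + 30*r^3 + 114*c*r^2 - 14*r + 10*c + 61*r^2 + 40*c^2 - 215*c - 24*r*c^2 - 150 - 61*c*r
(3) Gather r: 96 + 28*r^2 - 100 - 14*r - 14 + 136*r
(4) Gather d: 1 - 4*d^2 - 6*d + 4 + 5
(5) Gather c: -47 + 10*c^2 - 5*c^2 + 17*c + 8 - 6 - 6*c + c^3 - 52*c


(1) = 2*w^2 - 4*w - 6
(2) = c^2*(40 - 24*r) + c*(114*r^2 - 67*r - 205) + 30*r^3 + 91*r^2 - 109*r - 210
(3) = 28*r^2 + 122*r - 18
(4) = -4*d^2 - 6*d + 10
(5) = c^3 + 5*c^2 - 41*c - 45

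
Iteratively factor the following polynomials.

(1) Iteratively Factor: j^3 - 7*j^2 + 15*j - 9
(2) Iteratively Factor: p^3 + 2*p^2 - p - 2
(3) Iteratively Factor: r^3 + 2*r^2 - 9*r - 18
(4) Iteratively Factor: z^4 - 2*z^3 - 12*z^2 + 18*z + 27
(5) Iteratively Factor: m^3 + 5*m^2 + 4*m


(1) = (j - 1)*(j^2 - 6*j + 9) = (j - 3)*(j - 1)*(j - 3)
(2) = (p - 1)*(p^2 + 3*p + 2) = (p - 1)*(p + 1)*(p + 2)
(3) = (r - 3)*(r^2 + 5*r + 6) = (r - 3)*(r + 2)*(r + 3)
(4) = (z - 3)*(z^3 + z^2 - 9*z - 9) = (z - 3)^2*(z^2 + 4*z + 3) = (z - 3)^2*(z + 1)*(z + 3)
(5) = (m)*(m^2 + 5*m + 4) = m*(m + 4)*(m + 1)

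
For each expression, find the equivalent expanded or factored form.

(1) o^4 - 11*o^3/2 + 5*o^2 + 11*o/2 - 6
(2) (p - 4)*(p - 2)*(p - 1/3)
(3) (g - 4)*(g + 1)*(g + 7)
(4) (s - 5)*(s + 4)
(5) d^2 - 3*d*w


(1) = (o - 4)*(o - 3/2)*(o - 1)*(o + 1)
(2) = p^3 - 19*p^2/3 + 10*p - 8/3
(3) = g^3 + 4*g^2 - 25*g - 28
(4) = s^2 - s - 20
(5) = d*(d - 3*w)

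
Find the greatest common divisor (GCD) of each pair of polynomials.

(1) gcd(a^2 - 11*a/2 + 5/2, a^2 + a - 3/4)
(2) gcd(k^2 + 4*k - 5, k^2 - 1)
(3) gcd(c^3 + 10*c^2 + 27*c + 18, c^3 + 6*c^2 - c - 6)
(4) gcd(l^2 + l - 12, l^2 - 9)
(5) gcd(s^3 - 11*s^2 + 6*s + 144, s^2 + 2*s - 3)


(1) = a - 1/2
(2) = gcd((k - 1)*(k + 5), (k - 1)*(k + 1)) = k - 1
(3) = gcd((c + 1)*(c + 3)*(c + 6), (c - 1)*(c + 1)*(c + 6)) = c^2 + 7*c + 6
(4) = l - 3
(5) = s + 3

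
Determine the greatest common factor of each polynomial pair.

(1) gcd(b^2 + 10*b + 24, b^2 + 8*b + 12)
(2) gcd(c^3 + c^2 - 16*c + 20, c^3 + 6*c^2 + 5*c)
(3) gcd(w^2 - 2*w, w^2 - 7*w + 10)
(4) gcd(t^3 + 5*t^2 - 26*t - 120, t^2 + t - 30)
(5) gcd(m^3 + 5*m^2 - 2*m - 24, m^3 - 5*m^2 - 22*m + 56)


(1) = b + 6
(2) = gcd((c - 2)^2*(c + 5), c*(c + 1)*(c + 5)) = c + 5
(3) = gcd(w*(w - 2), (w - 5)*(w - 2)) = w - 2
(4) = gcd((t - 5)*(t + 4)*(t + 6), (t - 5)*(t + 6)) = t^2 + t - 30
(5) = m^2 + 2*m - 8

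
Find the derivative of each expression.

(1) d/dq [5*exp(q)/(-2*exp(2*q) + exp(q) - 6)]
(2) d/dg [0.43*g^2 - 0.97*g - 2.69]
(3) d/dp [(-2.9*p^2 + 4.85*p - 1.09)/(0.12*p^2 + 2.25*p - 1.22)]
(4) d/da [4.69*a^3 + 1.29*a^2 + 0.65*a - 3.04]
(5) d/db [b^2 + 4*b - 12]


(1) = 10*(exp(2*q) - 3)*exp(q)/(4*exp(4*q) - 4*exp(3*q) + 25*exp(2*q) - 12*exp(q) + 36)
(2) = 0.86*g - 0.97
(3) = (-7.107*p^2 + 7.3376*p - 3.4645)/(0.0144*p^4 + 0.54*p^3 + 4.7697*p^2 - 5.49*p + 1.4884)
(4) = 14.07*a^2 + 2.58*a + 0.65
(5) = 2*b + 4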